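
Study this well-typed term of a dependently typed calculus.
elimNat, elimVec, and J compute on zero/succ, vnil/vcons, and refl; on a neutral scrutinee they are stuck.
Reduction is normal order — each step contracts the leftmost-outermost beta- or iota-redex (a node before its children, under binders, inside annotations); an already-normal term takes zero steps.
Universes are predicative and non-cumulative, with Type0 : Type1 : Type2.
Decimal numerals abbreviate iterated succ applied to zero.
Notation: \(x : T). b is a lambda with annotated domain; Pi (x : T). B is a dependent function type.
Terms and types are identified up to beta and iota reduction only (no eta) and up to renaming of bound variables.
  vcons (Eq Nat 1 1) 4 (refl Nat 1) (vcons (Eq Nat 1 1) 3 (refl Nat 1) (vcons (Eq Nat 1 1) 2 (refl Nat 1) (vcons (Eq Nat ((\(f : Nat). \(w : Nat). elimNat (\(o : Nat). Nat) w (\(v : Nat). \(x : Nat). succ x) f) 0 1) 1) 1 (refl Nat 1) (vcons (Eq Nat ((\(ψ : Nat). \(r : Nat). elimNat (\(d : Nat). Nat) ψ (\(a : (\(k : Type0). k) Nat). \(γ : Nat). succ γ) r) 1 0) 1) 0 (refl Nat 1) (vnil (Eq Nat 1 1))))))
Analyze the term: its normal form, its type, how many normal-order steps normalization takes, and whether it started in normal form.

reduced normal form:
  vcons (Eq Nat 1 1) 4 (refl Nat 1) (vcons (Eq Nat 1 1) 3 (refl Nat 1) (vcons (Eq Nat 1 1) 2 (refl Nat 1) (vcons (Eq Nat 1 1) 1 (refl Nat 1) (vcons (Eq Nat 1 1) 0 (refl Nat 1) (vnil (Eq Nat 1 1))))))
type:
  Vec (Eq Nat 1 1) 5
steps to reach normal form (normal order): 6
started in normal form: no
first redex: a beta-redex


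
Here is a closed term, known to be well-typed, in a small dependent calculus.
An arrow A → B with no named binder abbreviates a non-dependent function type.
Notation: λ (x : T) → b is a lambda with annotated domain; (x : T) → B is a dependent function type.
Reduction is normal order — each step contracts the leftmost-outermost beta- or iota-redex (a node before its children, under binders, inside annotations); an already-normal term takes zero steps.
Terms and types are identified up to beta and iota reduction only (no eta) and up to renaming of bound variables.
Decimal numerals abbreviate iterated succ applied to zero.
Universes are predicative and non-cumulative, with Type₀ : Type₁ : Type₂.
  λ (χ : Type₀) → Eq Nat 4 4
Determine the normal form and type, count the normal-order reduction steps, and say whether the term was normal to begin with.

normal form:
  λ (χ : Type₀) → Eq Nat 4 4
type:
  Type₀ → Type₀
reduction steps (normal order): 0
started in normal form: yes


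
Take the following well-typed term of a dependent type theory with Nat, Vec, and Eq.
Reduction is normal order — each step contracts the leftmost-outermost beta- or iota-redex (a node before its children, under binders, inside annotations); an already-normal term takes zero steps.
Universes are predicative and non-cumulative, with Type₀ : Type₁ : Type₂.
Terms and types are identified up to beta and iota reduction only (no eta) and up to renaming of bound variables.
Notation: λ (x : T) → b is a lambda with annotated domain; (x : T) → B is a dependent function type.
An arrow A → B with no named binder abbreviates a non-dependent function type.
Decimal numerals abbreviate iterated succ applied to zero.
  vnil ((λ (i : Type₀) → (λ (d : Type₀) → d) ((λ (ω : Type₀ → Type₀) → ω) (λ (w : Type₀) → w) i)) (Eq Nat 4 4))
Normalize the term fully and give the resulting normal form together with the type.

resulting normal form:
  vnil (Eq Nat 4 4)
type:
  Vec (Eq Nat 4 4) 0


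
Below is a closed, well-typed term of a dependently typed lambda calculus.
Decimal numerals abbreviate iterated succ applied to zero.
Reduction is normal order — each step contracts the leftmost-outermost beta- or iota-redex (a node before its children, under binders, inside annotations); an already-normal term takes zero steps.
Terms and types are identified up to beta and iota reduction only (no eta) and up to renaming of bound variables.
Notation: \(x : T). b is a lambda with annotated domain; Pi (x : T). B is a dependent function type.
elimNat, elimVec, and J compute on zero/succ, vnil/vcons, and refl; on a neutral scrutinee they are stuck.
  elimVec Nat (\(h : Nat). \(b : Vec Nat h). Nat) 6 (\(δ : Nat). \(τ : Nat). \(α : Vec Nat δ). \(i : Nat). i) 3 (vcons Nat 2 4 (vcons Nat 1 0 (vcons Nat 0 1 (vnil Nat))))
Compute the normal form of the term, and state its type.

reduced normal form:
  6
the term's type:
  Nat


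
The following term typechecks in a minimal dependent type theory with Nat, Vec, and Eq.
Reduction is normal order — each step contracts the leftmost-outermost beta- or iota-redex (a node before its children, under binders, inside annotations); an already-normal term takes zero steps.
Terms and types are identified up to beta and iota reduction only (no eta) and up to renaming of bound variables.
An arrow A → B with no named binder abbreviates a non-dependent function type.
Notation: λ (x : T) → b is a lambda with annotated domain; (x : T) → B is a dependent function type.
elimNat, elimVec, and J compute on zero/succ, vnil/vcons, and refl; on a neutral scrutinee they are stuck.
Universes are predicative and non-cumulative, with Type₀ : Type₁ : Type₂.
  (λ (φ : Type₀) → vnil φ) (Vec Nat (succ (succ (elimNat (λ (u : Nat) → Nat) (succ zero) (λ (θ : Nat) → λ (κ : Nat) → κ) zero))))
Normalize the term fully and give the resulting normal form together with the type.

normal form:
  vnil (Vec Nat (succ (succ (succ zero))))
type:
  Vec (Vec Nat (succ (succ (succ zero)))) zero


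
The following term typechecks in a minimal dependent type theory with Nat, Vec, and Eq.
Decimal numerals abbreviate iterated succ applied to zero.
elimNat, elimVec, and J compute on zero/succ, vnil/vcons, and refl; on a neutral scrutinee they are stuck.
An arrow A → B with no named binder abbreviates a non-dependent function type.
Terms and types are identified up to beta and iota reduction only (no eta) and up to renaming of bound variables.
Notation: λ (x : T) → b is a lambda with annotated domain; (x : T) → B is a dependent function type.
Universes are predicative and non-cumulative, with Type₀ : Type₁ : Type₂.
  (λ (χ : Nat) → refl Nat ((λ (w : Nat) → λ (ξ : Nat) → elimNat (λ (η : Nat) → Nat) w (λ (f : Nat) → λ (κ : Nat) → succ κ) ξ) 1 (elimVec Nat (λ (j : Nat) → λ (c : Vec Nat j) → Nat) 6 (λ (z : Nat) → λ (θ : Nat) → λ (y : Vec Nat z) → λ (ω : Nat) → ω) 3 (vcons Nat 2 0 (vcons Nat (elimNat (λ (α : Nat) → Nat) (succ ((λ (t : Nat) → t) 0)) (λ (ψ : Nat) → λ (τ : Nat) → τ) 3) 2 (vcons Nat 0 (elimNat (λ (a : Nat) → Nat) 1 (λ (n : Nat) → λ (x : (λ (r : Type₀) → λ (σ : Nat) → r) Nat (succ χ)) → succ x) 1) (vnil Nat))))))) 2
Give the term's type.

inferred type:
  Eq Nat 7 7


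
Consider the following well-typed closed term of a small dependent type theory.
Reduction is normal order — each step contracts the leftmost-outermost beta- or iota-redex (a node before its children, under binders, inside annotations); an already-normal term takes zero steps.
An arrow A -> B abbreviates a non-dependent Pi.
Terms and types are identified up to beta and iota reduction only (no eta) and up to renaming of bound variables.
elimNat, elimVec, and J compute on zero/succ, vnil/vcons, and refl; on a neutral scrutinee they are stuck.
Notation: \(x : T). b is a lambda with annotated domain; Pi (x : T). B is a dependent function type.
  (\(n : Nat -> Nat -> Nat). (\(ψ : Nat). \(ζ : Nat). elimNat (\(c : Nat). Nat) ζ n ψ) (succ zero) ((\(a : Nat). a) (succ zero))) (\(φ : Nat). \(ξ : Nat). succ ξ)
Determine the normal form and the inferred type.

reduced normal form:
  succ (succ zero)
type:
  Nat


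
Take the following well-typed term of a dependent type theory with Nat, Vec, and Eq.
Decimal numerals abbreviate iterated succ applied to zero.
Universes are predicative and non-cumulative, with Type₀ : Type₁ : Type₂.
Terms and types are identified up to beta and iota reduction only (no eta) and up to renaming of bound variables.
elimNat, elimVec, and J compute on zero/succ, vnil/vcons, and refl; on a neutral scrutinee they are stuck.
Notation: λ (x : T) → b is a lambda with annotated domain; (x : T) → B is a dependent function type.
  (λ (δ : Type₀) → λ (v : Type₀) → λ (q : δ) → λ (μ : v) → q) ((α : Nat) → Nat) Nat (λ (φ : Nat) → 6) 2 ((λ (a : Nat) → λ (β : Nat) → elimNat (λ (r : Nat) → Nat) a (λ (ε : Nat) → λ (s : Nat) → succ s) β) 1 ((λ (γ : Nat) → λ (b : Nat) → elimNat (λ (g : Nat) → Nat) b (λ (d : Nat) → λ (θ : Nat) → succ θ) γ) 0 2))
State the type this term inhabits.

the term's type:
  Nat


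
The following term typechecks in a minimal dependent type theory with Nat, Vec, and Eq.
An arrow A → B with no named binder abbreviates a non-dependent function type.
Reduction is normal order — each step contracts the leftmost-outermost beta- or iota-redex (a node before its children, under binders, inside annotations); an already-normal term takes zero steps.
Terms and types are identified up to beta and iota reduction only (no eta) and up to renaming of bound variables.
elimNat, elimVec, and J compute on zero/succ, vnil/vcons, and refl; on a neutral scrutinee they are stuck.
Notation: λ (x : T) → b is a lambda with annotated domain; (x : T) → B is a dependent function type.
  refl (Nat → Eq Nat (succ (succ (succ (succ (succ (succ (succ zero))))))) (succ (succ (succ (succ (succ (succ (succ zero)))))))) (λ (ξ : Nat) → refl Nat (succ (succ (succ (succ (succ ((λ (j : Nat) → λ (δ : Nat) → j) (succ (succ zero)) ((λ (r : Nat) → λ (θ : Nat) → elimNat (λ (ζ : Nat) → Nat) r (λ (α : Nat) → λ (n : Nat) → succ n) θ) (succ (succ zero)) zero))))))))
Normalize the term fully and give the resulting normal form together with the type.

resulting normal form:
  refl (Nat → Eq Nat (succ (succ (succ (succ (succ (succ (succ zero))))))) (succ (succ (succ (succ (succ (succ (succ zero)))))))) (λ (ξ : Nat) → refl Nat (succ (succ (succ (succ (succ (succ (succ zero))))))))
type:
  Eq (Nat → Eq Nat (succ (succ (succ (succ (succ (succ (succ zero))))))) (succ (succ (succ (succ (succ (succ (succ zero)))))))) (λ (ξ : Nat) → refl Nat (succ (succ (succ (succ (succ (succ (succ zero)))))))) (λ (j : Nat) → refl Nat (succ (succ (succ (succ (succ (succ (succ zero))))))))
observation: the first redex contracted is a beta-redex; the normal form is reached in 2 normal-order steps.


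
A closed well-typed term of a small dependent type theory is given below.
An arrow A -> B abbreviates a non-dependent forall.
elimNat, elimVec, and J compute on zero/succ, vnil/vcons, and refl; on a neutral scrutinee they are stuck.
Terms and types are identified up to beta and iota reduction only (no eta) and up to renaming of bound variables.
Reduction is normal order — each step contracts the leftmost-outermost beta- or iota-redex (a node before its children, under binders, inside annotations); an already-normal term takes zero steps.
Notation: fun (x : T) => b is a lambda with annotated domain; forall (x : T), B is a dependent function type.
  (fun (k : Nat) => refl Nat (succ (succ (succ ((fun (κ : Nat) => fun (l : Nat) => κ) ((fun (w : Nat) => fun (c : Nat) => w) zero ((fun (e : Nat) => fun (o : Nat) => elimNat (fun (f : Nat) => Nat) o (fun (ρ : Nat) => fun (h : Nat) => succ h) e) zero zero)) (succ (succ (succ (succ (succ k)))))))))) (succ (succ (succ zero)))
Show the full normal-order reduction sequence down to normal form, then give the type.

normal-order reduction:
  (fun (k : Nat) => refl Nat (succ (succ (succ ((fun (κ : Nat) => fun (l : Nat) => κ) ((fun (w : Nat) => fun (c : Nat) => w) zero ((fun (e : Nat) => fun (o : Nat) => elimNat (fun (f : Nat) => Nat) o (fun (ρ : Nat) => fun (h : Nat) => succ h) e) zero zero)) (succ (succ (succ (succ (succ k)))))))))) (succ (succ (succ zero)))
  ~> refl Nat (succ (succ (succ ((fun (k : Nat) => fun (κ : Nat) => k) ((fun (l : Nat) => fun (w : Nat) => l) zero ((fun (c : Nat) => fun (e : Nat) => elimNat (fun (o : Nat) => Nat) e (fun (f : Nat) => fun (ρ : Nat) => succ ρ) c) zero zero)) (succ (succ (succ (succ (succ (succ (succ (succ zero))))))))))))
  ~> refl Nat (succ (succ (succ ((fun (k : Nat) => (fun (κ : Nat) => fun (l : Nat) => κ) zero ((fun (w : Nat) => fun (c : Nat) => elimNat (fun (e : Nat) => Nat) c (fun (o : Nat) => fun (f : Nat) => succ f) w) zero zero)) (succ (succ (succ (succ (succ (succ (succ (succ zero))))))))))))
  ~> refl Nat (succ (succ (succ ((fun (k : Nat) => fun (κ : Nat) => k) zero ((fun (l : Nat) => fun (w : Nat) => elimNat (fun (c : Nat) => Nat) w (fun (e : Nat) => fun (o : Nat) => succ o) l) zero zero)))))
  ~> refl Nat (succ (succ (succ ((fun (k : Nat) => zero) ((fun (κ : Nat) => fun (l : Nat) => elimNat (fun (w : Nat) => Nat) l (fun (c : Nat) => fun (e : Nat) => succ e) κ) zero zero)))))
  ~> refl Nat (succ (succ (succ zero)))
the term's type:
  Eq Nat (succ (succ (succ zero))) (succ (succ (succ zero)))


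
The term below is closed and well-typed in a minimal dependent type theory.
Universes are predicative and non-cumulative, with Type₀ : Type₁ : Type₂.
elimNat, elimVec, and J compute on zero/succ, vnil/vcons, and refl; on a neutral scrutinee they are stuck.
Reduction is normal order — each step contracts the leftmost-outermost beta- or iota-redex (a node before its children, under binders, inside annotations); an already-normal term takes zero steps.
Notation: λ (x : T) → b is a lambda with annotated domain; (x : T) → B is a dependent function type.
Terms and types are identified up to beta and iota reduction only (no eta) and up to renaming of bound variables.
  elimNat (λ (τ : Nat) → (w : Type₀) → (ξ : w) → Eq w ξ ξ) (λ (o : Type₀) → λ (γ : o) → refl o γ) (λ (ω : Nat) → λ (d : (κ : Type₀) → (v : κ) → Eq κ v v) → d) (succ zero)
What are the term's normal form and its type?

resulting normal form:
  λ (τ : Type₀) → λ (w : τ) → refl τ w
the term's type:
  (τ : Type₀) → (w : τ) → Eq τ w w
observation: the first redex contracted is an elimNat iota-redex; the normal form is reached in 4 normal-order steps.


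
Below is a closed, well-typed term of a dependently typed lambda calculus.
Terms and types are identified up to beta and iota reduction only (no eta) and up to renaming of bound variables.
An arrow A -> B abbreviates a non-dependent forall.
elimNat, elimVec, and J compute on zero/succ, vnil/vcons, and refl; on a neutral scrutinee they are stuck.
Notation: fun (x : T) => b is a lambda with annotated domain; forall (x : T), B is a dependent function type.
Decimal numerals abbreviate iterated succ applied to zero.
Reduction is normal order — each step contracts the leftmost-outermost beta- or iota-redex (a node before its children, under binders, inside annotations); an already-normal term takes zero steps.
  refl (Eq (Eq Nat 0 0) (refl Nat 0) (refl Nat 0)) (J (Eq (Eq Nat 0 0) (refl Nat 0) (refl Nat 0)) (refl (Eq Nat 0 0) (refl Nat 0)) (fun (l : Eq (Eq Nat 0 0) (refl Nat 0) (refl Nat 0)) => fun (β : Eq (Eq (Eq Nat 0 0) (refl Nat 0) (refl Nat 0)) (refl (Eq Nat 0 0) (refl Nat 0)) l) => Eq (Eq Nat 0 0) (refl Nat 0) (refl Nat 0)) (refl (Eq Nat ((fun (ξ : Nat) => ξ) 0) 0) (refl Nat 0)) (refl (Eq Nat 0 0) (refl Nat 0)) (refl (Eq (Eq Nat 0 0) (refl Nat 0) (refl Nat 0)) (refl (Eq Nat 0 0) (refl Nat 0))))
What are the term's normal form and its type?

resulting normal form:
  refl (Eq (Eq Nat 0 0) (refl Nat 0) (refl Nat 0)) (refl (Eq Nat 0 0) (refl Nat 0))
type:
  Eq (Eq (Eq Nat 0 0) (refl Nat 0) (refl Nat 0)) (refl (Eq Nat 0 0) (refl Nat 0)) (refl (Eq Nat 0 0) (refl Nat 0))


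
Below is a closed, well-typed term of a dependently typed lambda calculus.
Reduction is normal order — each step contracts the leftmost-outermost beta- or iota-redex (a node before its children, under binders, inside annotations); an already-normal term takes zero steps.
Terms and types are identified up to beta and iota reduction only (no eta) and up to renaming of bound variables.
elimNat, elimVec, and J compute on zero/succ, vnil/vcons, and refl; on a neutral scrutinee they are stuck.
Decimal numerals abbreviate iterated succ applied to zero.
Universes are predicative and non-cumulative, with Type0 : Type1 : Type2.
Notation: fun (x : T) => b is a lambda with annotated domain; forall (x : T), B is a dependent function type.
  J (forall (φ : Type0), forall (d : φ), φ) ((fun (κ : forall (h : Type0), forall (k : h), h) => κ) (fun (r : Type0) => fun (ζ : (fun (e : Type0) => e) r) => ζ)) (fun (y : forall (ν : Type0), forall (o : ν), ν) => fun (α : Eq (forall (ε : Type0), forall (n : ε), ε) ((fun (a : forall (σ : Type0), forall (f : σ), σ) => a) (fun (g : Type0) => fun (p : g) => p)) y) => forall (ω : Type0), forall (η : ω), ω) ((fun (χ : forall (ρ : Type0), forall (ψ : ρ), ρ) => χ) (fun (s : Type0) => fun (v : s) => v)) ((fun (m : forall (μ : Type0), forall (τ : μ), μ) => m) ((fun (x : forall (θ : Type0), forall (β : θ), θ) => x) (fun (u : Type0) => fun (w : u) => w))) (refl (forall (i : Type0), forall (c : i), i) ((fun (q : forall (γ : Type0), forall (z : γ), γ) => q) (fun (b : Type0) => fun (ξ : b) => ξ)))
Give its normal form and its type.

reduced normal form:
  fun (φ : Type0) => fun (d : φ) => d
the term's type:
  forall (φ : Type0), forall (d : φ), φ
observation: the term reaches its normal form after 2 normal-order steps.


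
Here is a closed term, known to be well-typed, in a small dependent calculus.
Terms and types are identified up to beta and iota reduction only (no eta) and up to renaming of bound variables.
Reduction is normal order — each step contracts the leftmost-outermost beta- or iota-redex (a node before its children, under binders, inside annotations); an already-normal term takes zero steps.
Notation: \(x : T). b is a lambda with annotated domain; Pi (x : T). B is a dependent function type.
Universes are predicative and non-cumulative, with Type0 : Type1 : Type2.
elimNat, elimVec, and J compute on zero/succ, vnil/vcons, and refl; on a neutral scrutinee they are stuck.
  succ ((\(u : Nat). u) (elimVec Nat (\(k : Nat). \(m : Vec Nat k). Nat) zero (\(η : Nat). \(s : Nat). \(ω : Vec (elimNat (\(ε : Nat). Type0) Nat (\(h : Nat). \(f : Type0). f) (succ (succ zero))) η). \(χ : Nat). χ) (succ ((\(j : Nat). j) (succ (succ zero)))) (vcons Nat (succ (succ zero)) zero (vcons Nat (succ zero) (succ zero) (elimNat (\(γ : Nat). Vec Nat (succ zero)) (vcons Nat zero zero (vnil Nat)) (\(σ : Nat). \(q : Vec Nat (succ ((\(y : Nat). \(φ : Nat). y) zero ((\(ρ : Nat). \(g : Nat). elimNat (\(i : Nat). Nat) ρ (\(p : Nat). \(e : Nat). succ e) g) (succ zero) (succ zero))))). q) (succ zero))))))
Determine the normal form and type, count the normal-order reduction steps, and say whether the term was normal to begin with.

normal form:
  succ zero
inferred type:
  Nat
reduction steps (normal order): 28
term was already normal: no
first redex: a beta-redex


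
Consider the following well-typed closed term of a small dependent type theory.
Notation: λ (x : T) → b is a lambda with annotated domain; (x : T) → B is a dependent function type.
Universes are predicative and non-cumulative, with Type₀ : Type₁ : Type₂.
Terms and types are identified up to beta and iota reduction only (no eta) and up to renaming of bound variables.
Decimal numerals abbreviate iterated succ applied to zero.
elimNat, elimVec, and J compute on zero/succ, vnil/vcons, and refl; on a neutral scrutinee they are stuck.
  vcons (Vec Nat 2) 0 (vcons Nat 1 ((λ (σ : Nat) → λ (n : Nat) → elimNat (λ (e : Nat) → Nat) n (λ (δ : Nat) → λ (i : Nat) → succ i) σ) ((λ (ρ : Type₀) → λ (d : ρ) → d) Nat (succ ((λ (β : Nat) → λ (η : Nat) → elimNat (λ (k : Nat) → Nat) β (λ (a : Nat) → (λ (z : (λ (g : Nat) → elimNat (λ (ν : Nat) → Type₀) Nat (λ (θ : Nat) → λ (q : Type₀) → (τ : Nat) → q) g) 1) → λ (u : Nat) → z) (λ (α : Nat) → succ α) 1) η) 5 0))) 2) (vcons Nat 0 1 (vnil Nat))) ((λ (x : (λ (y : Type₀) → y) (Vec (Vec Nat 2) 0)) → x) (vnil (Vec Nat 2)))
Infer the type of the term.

the term's type:
  Vec (Vec Nat 2) 1


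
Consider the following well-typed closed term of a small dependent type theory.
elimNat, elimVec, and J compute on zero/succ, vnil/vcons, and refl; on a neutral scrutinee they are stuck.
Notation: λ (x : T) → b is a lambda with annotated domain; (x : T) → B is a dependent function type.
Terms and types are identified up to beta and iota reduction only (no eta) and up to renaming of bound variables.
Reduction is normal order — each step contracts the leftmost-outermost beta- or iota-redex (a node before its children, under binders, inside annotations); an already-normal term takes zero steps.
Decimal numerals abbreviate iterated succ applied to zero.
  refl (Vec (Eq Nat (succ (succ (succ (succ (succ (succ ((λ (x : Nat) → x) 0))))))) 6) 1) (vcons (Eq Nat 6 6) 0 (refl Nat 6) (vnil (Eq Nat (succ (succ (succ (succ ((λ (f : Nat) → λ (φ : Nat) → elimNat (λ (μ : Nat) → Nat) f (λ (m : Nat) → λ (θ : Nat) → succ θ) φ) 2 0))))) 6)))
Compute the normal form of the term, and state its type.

resulting normal form:
  refl (Vec (Eq Nat 6 6) 1) (vcons (Eq Nat 6 6) 0 (refl Nat 6) (vnil (Eq Nat 6 6)))
type:
  Eq (Vec (Eq Nat 6 6) 1) (vcons (Eq Nat 6 6) 0 (refl Nat 6) (vnil (Eq Nat 6 6))) (vcons (Eq Nat 6 6) 0 (refl Nat 6) (vnil (Eq Nat 6 6)))


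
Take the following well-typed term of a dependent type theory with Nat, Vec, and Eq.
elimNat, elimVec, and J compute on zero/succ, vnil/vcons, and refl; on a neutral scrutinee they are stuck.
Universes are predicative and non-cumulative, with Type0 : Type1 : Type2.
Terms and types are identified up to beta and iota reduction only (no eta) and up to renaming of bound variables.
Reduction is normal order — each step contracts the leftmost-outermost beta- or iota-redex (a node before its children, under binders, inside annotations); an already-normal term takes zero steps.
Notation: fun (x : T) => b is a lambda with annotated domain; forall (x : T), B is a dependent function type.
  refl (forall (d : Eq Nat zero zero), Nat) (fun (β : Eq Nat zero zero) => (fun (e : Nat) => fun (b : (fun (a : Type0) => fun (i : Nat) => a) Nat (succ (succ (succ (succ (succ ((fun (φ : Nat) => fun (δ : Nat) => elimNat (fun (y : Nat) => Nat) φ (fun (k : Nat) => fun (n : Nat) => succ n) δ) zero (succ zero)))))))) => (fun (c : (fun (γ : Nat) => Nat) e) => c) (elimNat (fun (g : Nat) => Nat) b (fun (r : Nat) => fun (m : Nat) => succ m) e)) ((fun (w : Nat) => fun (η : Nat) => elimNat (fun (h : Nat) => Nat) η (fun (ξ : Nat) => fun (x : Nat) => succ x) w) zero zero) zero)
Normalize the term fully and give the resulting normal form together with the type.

normal form:
  refl (forall (d : Eq Nat zero zero), Nat) (fun (β : Eq Nat zero zero) => zero)
type:
  Eq (forall (d : Eq Nat zero zero), Nat) (fun (β : Eq Nat zero zero) => zero) (fun (e : Eq Nat zero zero) => zero)


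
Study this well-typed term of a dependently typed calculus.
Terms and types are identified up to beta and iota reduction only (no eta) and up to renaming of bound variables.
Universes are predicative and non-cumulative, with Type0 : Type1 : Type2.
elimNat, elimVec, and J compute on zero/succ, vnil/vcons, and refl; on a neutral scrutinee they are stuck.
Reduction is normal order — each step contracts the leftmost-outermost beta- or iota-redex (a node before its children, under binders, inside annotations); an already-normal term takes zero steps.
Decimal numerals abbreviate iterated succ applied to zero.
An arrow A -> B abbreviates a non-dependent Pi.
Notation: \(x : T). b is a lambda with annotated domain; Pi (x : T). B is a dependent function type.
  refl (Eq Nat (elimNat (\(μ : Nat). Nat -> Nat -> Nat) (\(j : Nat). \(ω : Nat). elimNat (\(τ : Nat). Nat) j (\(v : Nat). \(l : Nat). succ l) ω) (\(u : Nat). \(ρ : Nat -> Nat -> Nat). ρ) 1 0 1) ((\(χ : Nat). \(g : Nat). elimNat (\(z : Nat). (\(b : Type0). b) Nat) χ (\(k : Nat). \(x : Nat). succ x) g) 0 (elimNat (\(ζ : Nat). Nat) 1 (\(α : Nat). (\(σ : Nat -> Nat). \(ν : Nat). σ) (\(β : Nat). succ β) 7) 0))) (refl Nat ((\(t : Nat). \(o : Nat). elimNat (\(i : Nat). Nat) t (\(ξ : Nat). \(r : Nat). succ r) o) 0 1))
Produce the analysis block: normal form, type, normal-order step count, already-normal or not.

reduced normal form:
  refl (Eq Nat 1 1) (refl Nat 1)
the term's type:
  Eq (Eq Nat 1 1) (refl Nat 1) (refl Nat 1)
steps to reach normal form (normal order): 24
already normal: no
first contracted redex: an elimNat iota-redex


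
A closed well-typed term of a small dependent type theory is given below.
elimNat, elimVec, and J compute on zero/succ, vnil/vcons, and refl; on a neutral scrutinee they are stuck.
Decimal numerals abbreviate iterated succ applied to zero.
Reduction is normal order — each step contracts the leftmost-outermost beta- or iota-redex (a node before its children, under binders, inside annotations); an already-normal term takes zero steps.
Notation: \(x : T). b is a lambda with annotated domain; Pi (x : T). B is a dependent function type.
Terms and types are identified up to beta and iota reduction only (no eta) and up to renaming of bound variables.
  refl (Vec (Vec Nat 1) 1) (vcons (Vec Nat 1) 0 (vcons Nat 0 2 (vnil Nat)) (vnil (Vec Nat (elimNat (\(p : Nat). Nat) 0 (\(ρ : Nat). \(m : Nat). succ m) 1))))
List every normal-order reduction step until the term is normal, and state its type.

normal-order reduction sequence:
  refl (Vec (Vec Nat 1) 1) (vcons (Vec Nat 1) 0 (vcons Nat 0 2 (vnil Nat)) (vnil (Vec Nat (elimNat (\(p : Nat). Nat) 0 (\(ρ : Nat). \(m : Nat). succ m) 1))))
  ~> refl (Vec (Vec Nat 1) 1) (vcons (Vec Nat 1) 0 (vcons Nat 0 2 (vnil Nat)) (vnil (Vec Nat ((\(p : Nat). \(ρ : Nat). succ ρ) 0 (elimNat (\(m : Nat). Nat) 0 (\(v : Nat). \(γ : Nat). succ γ) 0)))))
  ~> refl (Vec (Vec Nat 1) 1) (vcons (Vec Nat 1) 0 (vcons Nat 0 2 (vnil Nat)) (vnil (Vec Nat ((\(p : Nat). succ p) (elimNat (\(ρ : Nat). Nat) 0 (\(m : Nat). \(v : Nat). succ v) 0)))))
  ~> refl (Vec (Vec Nat 1) 1) (vcons (Vec Nat 1) 0 (vcons Nat 0 2 (vnil Nat)) (vnil (Vec Nat (succ (elimNat (\(p : Nat). Nat) 0 (\(ρ : Nat). \(m : Nat). succ m) 0)))))
  ~> refl (Vec (Vec Nat 1) 1) (vcons (Vec Nat 1) 0 (vcons Nat 0 2 (vnil Nat)) (vnil (Vec Nat 1)))
type:
  Eq (Vec (Vec Nat 1) 1) (vcons (Vec Nat 1) 0 (vcons Nat 0 2 (vnil Nat)) (vnil (Vec Nat 1))) (vcons (Vec Nat 1) 0 (vcons Nat 0 2 (vnil Nat)) (vnil (Vec Nat 1)))


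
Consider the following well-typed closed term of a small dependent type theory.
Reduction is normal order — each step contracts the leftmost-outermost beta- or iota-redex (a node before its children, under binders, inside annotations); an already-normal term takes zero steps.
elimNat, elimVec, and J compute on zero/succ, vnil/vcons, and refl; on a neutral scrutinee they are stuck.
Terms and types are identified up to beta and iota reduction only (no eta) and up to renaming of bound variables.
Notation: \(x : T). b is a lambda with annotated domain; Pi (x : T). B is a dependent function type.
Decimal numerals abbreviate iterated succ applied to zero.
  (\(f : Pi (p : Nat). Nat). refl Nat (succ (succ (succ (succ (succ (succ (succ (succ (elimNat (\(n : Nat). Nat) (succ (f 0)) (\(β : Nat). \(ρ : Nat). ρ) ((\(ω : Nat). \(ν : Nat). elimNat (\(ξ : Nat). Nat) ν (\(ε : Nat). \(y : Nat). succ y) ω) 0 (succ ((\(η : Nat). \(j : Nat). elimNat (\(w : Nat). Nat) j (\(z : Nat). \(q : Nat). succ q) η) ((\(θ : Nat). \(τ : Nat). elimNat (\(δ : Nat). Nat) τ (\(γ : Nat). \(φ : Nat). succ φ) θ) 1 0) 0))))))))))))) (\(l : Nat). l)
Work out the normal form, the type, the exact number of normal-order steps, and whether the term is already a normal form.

normal form:
  refl Nat 9
the term's type:
  Eq Nat 9 9
normal-order step count: 24
term was already normal: no
first contracted redex: a beta-redex


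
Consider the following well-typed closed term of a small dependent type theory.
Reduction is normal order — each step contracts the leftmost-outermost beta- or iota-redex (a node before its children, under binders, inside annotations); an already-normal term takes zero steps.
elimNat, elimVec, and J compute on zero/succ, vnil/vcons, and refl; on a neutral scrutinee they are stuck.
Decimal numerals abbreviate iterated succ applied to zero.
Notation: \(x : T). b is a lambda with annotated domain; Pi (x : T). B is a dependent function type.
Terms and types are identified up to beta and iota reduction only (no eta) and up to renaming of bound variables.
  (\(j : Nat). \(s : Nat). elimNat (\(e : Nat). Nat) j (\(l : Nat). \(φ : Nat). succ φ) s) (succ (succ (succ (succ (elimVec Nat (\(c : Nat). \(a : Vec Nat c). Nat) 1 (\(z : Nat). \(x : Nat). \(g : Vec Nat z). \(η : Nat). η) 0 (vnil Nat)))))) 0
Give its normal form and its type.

normal form:
  5
the term's type:
  Nat


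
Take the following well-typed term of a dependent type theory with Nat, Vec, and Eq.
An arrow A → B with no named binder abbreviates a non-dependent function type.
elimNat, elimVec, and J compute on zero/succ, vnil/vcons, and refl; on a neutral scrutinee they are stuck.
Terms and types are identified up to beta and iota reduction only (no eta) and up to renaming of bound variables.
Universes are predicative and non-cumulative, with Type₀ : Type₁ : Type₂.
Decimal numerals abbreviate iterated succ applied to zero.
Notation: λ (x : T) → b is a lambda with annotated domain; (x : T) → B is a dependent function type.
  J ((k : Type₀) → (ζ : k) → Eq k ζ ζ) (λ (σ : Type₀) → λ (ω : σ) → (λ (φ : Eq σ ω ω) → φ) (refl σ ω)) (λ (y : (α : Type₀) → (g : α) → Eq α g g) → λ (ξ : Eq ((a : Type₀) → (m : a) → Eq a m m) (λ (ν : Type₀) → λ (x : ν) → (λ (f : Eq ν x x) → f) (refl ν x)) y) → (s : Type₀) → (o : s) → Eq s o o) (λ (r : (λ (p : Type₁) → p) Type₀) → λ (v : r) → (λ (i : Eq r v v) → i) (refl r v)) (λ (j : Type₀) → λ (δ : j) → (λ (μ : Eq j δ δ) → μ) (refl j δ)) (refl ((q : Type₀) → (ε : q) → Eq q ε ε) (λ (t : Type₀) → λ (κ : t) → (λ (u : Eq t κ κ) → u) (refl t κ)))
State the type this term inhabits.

type:
  (k : Type₀) → (ζ : k) → Eq k ζ ζ


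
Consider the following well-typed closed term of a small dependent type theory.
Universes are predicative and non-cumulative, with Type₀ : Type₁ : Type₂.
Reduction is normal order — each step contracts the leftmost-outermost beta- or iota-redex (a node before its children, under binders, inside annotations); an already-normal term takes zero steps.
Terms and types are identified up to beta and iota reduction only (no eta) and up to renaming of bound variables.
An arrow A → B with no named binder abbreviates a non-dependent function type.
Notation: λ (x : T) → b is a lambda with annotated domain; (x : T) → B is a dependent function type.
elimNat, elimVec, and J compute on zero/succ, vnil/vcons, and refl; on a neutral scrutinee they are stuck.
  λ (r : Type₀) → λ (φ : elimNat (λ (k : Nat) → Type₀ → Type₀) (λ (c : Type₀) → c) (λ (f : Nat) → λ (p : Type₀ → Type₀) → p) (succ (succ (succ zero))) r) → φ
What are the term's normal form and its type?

resulting normal form:
  λ (r : Type₀) → λ (φ : r) → φ
type:
  (r : Type₀) → r → r
observation: reduction starts at an elimNat iota-redex, and 11 normal-order steps reach the normal form.


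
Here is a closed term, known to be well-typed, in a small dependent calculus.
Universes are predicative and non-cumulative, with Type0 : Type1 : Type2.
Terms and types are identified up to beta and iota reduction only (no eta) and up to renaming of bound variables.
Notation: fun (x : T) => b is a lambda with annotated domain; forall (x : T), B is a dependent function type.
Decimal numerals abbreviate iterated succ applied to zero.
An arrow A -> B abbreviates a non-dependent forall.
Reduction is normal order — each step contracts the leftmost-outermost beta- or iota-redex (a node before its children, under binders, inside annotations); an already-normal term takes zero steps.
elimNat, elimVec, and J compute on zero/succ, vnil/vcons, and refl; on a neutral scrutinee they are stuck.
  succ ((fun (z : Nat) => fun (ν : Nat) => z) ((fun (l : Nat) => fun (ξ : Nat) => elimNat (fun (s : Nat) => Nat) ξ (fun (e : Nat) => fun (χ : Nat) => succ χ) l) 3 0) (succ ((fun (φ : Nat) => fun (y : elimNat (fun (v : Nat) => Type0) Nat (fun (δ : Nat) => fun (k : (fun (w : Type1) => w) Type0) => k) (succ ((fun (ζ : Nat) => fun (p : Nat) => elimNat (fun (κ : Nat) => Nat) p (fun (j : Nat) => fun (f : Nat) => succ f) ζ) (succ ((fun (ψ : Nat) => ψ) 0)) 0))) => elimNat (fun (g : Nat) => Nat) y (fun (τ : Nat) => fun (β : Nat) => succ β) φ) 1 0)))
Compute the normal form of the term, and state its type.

normal form:
  4
inferred type:
  Nat
observation: the leftmost-outermost redex is a beta-redex, and normalization takes 14 steps.


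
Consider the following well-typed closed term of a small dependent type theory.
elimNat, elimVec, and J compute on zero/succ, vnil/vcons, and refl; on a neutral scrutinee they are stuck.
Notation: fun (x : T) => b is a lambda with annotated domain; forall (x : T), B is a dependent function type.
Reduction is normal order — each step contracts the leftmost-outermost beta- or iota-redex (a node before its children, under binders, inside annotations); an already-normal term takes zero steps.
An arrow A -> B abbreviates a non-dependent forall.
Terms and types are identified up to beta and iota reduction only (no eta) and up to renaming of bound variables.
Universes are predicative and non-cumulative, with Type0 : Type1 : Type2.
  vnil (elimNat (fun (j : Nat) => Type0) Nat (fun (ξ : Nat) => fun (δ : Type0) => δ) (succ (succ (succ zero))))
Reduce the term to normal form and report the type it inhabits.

resulting normal form:
  vnil Nat
the term's type:
  Vec Nat zero


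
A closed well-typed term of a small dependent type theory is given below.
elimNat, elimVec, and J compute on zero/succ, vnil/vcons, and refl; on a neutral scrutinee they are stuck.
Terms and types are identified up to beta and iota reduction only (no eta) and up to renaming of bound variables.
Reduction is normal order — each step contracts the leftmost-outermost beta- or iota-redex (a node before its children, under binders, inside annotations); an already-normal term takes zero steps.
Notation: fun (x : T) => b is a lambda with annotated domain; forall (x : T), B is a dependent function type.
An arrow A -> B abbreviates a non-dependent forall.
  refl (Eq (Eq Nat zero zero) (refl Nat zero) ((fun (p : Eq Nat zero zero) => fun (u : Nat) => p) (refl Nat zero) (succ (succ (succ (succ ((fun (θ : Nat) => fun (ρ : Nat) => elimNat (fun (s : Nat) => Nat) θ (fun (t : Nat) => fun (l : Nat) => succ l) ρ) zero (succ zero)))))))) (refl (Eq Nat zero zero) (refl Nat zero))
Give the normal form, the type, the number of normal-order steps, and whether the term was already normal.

normal form:
  refl (Eq (Eq Nat zero zero) (refl Nat zero) (refl Nat zero)) (refl (Eq Nat zero zero) (refl Nat zero))
type:
  Eq (Eq (Eq Nat zero zero) (refl Nat zero) (refl Nat zero)) (refl (Eq Nat zero zero) (refl Nat zero)) (refl (Eq Nat zero zero) (refl Nat zero))
reduction steps (normal order): 2
term was already normal: no
first redex: a beta-redex


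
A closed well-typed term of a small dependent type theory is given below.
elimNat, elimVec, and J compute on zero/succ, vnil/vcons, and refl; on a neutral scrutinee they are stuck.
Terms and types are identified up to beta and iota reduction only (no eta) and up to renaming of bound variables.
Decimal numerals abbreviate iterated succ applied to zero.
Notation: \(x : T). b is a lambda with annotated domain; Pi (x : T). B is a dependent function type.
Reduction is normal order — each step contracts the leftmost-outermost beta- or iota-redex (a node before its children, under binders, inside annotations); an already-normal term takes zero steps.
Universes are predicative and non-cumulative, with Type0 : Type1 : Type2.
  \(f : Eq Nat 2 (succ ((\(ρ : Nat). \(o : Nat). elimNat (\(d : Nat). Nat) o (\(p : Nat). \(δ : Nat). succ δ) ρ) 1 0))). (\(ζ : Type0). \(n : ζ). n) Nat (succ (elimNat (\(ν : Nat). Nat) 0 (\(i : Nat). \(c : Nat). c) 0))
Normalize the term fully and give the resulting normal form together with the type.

resulting normal form:
  \(f : Eq Nat 2 2). 1
the term's type:
  Pi (f : Eq Nat 2 2). Nat


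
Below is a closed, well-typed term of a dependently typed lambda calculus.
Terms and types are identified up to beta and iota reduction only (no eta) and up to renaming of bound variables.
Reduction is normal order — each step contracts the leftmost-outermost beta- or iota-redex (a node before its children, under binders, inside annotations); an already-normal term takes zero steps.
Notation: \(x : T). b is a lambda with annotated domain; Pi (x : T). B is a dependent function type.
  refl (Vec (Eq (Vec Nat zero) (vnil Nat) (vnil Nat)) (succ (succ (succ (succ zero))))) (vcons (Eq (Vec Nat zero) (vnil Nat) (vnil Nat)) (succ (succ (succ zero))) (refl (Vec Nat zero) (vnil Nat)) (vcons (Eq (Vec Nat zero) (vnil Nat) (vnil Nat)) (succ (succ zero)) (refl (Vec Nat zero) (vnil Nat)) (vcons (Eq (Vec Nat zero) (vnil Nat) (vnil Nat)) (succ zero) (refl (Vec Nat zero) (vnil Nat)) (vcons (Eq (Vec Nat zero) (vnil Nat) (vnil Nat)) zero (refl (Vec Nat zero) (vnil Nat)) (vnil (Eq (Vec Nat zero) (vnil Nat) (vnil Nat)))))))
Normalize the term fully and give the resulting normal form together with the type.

resulting normal form:
  refl (Vec (Eq (Vec Nat zero) (vnil Nat) (vnil Nat)) (succ (succ (succ (succ zero))))) (vcons (Eq (Vec Nat zero) (vnil Nat) (vnil Nat)) (succ (succ (succ zero))) (refl (Vec Nat zero) (vnil Nat)) (vcons (Eq (Vec Nat zero) (vnil Nat) (vnil Nat)) (succ (succ zero)) (refl (Vec Nat zero) (vnil Nat)) (vcons (Eq (Vec Nat zero) (vnil Nat) (vnil Nat)) (succ zero) (refl (Vec Nat zero) (vnil Nat)) (vcons (Eq (Vec Nat zero) (vnil Nat) (vnil Nat)) zero (refl (Vec Nat zero) (vnil Nat)) (vnil (Eq (Vec Nat zero) (vnil Nat) (vnil Nat)))))))
inferred type:
  Eq (Vec (Eq (Vec Nat zero) (vnil Nat) (vnil Nat)) (succ (succ (succ (succ zero))))) (vcons (Eq (Vec Nat zero) (vnil Nat) (vnil Nat)) (succ (succ (succ zero))) (refl (Vec Nat zero) (vnil Nat)) (vcons (Eq (Vec Nat zero) (vnil Nat) (vnil Nat)) (succ (succ zero)) (refl (Vec Nat zero) (vnil Nat)) (vcons (Eq (Vec Nat zero) (vnil Nat) (vnil Nat)) (succ zero) (refl (Vec Nat zero) (vnil Nat)) (vcons (Eq (Vec Nat zero) (vnil Nat) (vnil Nat)) zero (refl (Vec Nat zero) (vnil Nat)) (vnil (Eq (Vec Nat zero) (vnil Nat) (vnil Nat))))))) (vcons (Eq (Vec Nat zero) (vnil Nat) (vnil Nat)) (succ (succ (succ zero))) (refl (Vec Nat zero) (vnil Nat)) (vcons (Eq (Vec Nat zero) (vnil Nat) (vnil Nat)) (succ (succ zero)) (refl (Vec Nat zero) (vnil Nat)) (vcons (Eq (Vec Nat zero) (vnil Nat) (vnil Nat)) (succ zero) (refl (Vec Nat zero) (vnil Nat)) (vcons (Eq (Vec Nat zero) (vnil Nat) (vnil Nat)) zero (refl (Vec Nat zero) (vnil Nat)) (vnil (Eq (Vec Nat zero) (vnil Nat) (vnil Nat)))))))
observation: the term is already in normal form.


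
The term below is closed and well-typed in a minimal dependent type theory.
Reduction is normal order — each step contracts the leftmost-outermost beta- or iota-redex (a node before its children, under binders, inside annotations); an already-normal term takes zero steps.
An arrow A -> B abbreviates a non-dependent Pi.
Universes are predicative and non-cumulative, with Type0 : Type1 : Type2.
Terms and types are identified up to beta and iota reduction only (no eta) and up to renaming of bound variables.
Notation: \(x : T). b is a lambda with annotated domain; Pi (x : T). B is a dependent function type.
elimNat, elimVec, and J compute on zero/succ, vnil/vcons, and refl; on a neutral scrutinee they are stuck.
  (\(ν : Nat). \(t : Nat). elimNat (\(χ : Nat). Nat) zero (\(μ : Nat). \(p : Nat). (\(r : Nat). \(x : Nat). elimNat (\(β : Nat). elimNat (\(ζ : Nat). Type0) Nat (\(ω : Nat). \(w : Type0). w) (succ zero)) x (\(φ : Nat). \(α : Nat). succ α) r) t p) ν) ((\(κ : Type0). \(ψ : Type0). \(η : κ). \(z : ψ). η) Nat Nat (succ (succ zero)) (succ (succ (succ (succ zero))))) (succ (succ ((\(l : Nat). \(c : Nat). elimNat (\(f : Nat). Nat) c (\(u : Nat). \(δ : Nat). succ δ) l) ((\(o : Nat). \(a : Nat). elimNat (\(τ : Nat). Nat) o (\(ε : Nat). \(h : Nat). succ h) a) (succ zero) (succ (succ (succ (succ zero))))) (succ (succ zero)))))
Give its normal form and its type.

normal form:
  succ (succ (succ (succ (succ (succ (succ (succ (succ (succ (succ (succ (succ (succ (succ (succ (succ (succ zero)))))))))))))))))
type:
  Nat
observation: the leftmost-outermost redex is a beta-redex, and normalization takes 80 steps.
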